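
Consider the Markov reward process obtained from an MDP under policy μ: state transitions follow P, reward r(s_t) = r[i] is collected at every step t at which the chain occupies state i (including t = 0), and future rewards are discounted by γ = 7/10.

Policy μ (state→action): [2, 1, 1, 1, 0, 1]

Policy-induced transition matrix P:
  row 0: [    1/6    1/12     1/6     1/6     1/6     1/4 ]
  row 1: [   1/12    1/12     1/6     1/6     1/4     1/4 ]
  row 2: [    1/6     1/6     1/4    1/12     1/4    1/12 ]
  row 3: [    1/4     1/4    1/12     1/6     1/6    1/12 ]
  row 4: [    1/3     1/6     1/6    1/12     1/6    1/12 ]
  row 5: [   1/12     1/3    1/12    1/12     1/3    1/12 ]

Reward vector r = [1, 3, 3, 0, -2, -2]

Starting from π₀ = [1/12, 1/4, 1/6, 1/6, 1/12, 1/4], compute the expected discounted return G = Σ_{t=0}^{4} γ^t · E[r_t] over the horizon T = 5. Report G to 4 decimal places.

t=0: π = [0.0833, 0.2500, 0.1667, 0.1667, 0.0833, 0.2500], E[r] = 0.6667, γ^t·E[r] = 0.666667, running G = 0.666667
t=1: π = [0.1528, 0.1944, 0.1458, 0.1250, 0.2431, 0.1389], E[r] = 0.4097, γ^t·E[r] = 0.286806, running G = 0.953472
t=2: π = [0.1898, 0.1713, 0.1568, 0.1227, 0.2182, 0.1412], E[r] = 0.4554, γ^t·E[r] = 0.223166, running G = 1.176638
t=3: π = [0.1872, 0.1703, 0.1577, 0.1236, 0.2175, 0.1435], E[r] = 0.4493, γ^t·E[r] = 0.154115, running G = 1.330753
t=4: π = [0.1871, 0.1711, 0.1575, 0.1234, 0.2179, 0.1429], E[r] = 0.4513, γ^t·E[r] = 0.108358, running G = 1.439111

G = 1.4391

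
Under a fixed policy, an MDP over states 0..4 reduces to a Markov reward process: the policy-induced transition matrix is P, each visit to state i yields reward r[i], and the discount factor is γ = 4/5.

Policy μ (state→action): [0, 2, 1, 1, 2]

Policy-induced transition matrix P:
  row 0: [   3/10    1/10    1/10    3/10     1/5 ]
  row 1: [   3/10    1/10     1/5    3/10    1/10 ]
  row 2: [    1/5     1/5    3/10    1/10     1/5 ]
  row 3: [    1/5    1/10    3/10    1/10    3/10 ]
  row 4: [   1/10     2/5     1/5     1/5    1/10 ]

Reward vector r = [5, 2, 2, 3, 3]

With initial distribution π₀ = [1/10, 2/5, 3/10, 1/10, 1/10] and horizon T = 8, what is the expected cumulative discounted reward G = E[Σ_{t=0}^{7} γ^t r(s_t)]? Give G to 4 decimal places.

t=0: π = [0.1000, 0.4000, 0.3000, 0.1000, 0.1000], E[r] = 2.5000, γ^t·E[r] = 2.500000, running G = 2.500000
t=1: π = [0.2400, 0.1600, 0.2300, 0.2100, 0.1600], E[r] = 3.0900, γ^t·E[r] = 2.472000, running G = 4.972000
t=2: π = [0.2240, 0.1710, 0.2200, 0.1960, 0.1890], E[r] = 3.0570, γ^t·E[r] = 1.956480, running G = 6.928480
t=3: π = [0.2206, 0.1787, 0.2192, 0.1979, 0.1836], E[r] = 3.0433, γ^t·E[r] = 1.558170, running G = 8.486650
t=4: π = [0.2216, 0.1770, 0.2197, 0.1982, 0.1836], E[r] = 3.0465, γ^t·E[r] = 1.247842, running G = 9.734492
t=5: π = [0.2215, 0.1770, 0.2196, 0.1981, 0.1838], E[r] = 3.0463, γ^t·E[r] = 0.998224, running G = 10.732716
t=6: π = [0.2215, 0.1771, 0.2196, 0.1981, 0.1837], E[r] = 3.0462, γ^t·E[r] = 0.798554, running G = 11.531270
t=7: π = [0.2215, 0.1771, 0.2196, 0.1981, 0.1837], E[r] = 3.0463, γ^t·E[r] = 0.638848, running G = 12.170118

G = 12.1701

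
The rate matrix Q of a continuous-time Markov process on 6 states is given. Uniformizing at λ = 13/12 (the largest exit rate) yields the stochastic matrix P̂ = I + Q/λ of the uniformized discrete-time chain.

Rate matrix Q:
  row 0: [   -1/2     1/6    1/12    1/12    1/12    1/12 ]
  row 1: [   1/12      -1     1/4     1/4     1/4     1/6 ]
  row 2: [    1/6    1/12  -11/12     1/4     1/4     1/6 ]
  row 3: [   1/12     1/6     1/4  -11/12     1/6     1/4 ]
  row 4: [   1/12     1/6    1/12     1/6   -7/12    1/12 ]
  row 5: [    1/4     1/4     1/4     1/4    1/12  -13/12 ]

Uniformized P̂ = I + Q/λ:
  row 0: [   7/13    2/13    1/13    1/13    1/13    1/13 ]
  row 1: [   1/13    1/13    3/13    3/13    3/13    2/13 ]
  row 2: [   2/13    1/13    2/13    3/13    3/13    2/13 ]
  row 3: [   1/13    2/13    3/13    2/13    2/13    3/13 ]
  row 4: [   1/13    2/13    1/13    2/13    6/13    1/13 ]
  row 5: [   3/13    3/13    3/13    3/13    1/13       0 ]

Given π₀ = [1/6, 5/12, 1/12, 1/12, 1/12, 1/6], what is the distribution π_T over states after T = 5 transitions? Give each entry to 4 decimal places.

π = [0.1983, 0.1402, 0.1546, 0.1703, 0.2198, 0.1168]

t=0: π = [0.1667, 0.4167, 0.0833, 0.0833, 0.0833, 0.1667]
t=1: π = [0.1859, 0.1282, 0.1859, 0.1923, 0.1923, 0.1154]
t=2: π = [0.1948, 0.1386, 0.1583, 0.1726, 0.2140, 0.1218]
t=3: π = [0.1977, 0.1404, 0.1557, 0.1711, 0.2182, 0.1169]
t=4: π = [0.1982, 0.1401, 0.1548, 0.1704, 0.2195, 0.1170]
t=5: π = [0.1983, 0.1402, 0.1546, 0.1703, 0.2198, 0.1168]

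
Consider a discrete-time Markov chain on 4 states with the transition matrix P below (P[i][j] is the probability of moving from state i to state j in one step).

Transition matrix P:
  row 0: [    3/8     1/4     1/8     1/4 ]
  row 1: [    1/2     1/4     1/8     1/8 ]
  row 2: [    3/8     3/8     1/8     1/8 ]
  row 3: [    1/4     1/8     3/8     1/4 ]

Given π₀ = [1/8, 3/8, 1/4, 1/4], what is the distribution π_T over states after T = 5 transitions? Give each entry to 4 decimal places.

π = [0.3812, 0.2471, 0.1744, 0.1973]

t=0: π = [0.1250, 0.3750, 0.2500, 0.2500]
t=1: π = [0.3906, 0.2500, 0.1875, 0.1719]
t=2: π = [0.3848, 0.2520, 0.1680, 0.1953]
t=3: π = [0.3821, 0.2466, 0.1738, 0.1975]
t=4: π = [0.3811, 0.2470, 0.1744, 0.1974]
t=5: π = [0.3812, 0.2471, 0.1744, 0.1973]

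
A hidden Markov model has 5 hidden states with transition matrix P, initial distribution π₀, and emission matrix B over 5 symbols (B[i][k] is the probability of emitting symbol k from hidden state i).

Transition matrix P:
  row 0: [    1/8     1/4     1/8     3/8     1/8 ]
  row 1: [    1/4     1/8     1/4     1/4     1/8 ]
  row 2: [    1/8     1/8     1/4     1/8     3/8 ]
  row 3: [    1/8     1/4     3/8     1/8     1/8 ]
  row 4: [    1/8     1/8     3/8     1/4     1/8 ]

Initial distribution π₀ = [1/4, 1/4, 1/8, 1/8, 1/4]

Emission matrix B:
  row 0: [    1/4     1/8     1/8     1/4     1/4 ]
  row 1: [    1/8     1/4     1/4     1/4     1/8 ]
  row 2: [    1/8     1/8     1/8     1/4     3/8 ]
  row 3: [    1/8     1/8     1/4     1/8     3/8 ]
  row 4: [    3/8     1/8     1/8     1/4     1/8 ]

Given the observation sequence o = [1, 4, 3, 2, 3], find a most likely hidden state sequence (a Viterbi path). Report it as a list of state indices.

path = [1, 2, 4, 3, 2]

t=0: δ = [3.125e-02, 6.250e-02, 1.562e-02, 1.562e-02, 3.125e-02]  (obs o_0=1)
t=1: δ = [3.906e-03, 9.766e-04, 5.859e-03, 5.859e-03, 9.766e-04]  ψ = [1, 0, 1, 1, 1]  (obs o_1=4)
t=2: δ = [1.831e-04, 3.662e-04, 5.493e-04, 1.831e-04, 5.493e-04]  ψ = [2, 3, 3, 0, 2]  (obs o_2=3)
t=3: δ = [1.144e-05, 1.717e-05, 2.575e-05, 3.433e-05, 2.575e-05]  ψ = [1, 2, 4, 4, 2]  (obs o_3=2)
t=4: δ = [1.073e-06, 2.146e-06, 3.219e-06, 8.047e-07, 2.414e-06]  ψ = [1, 3, 3, 4, 2]  (obs o_4=3)
backtrack: best end state = 2; path = [1, 2, 4, 3, 2]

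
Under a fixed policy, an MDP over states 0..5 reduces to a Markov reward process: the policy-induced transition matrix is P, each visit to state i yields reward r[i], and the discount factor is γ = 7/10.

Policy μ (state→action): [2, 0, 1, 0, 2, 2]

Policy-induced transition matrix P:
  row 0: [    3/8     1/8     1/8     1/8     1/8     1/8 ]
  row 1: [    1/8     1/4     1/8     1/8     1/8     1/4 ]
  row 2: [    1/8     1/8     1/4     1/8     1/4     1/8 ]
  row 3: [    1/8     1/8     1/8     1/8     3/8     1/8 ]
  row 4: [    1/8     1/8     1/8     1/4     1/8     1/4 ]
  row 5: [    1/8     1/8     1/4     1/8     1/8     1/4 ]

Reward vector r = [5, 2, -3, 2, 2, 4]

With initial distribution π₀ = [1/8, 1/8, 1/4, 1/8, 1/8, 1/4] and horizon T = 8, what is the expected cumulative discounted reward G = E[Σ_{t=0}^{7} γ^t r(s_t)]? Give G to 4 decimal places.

G = 5.8741

t=0: π = [0.1250, 0.1250, 0.2500, 0.1250, 0.1250, 0.2500], E[r] = 1.6250, γ^t·E[r] = 1.625000, running G = 1.625000
t=1: π = [0.1563, 0.1406, 0.1875, 0.1406, 0.1875, 0.1875], E[r] = 1.9063, γ^t·E[r] = 1.334375, running G = 2.959375
t=2: π = [0.1641, 0.1426, 0.1719, 0.1484, 0.1836, 0.1895], E[r] = 2.0117, γ^t·E[r] = 0.985742, running G = 3.945117
t=3: π = [0.1660, 0.1428, 0.1702, 0.1479, 0.1836, 0.1895], E[r] = 2.0261, γ^t·E[r] = 0.694960, running G = 4.640077
t=4: π = [0.1665, 0.1429, 0.1700, 0.1479, 0.1833, 0.1895], E[r] = 2.0287, γ^t·E[r] = 0.487095, running G = 5.127172
t=5: π = [0.1666, 0.1429, 0.1699, 0.1479, 0.1832, 0.1894], E[r] = 2.0291, γ^t·E[r] = 0.341036, running G = 5.468208
t=6: π = [0.1667, 0.1429, 0.1699, 0.1479, 0.1832, 0.1894], E[r] = 2.0292, γ^t·E[r] = 0.238738, running G = 5.706946
t=7: π = [0.1667, 0.1429, 0.1699, 0.1479, 0.1832, 0.1894], E[r] = 2.0293, γ^t·E[r] = 0.167119, running G = 5.874065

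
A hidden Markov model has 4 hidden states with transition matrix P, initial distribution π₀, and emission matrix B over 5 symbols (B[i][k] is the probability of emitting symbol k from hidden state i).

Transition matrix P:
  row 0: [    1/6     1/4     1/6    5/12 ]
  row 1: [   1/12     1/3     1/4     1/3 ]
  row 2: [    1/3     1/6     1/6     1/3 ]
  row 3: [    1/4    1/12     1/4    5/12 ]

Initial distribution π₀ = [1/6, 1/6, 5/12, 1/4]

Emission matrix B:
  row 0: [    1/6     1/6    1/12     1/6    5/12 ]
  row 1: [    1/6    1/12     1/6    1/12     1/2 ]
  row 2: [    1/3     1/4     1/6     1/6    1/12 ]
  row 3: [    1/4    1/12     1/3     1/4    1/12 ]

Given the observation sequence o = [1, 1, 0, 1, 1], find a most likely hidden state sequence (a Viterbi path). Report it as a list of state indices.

path = [2, 0, 3, 2, 0]

t=0: δ = [2.778e-02, 1.389e-02, 1.042e-01, 2.083e-02]  (obs o_0=1)
t=1: δ = [5.787e-03, 1.447e-03, 4.340e-03, 2.894e-03]  ψ = [2, 2, 2, 2]  (obs o_1=1)
t=2: δ = [2.411e-04, 2.411e-04, 3.215e-04, 6.028e-04]  ψ = [2, 0, 0, 0]  (obs o_2=0)
t=3: δ = [2.512e-05, 6.698e-06, 3.768e-05, 2.093e-05]  ψ = [3, 1, 3, 3]  (obs o_3=1)
t=4: δ = [2.093e-06, 5.233e-07, 1.570e-06, 1.047e-06]  ψ = [2, 0, 2, 2]  (obs o_4=1)
backtrack: best end state = 0; path = [2, 0, 3, 2, 0]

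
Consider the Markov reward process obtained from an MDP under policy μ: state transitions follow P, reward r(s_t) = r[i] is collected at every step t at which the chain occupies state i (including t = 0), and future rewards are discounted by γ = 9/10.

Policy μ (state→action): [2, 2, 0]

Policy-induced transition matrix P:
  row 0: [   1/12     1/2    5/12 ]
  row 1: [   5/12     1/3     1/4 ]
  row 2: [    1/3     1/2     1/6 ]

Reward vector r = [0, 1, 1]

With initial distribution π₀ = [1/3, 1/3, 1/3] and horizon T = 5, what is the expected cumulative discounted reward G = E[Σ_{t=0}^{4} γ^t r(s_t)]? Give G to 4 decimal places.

t=0: π = [0.3333, 0.3333, 0.3333], E[r] = 0.6667, γ^t·E[r] = 0.666667, running G = 0.666667
t=1: π = [0.2778, 0.4444, 0.2778], E[r] = 0.7222, γ^t·E[r] = 0.650000, running G = 1.316667
t=2: π = [0.3009, 0.4259, 0.2731], E[r] = 0.6991, γ^t·E[r] = 0.566250, running G = 1.882917
t=3: π = [0.2936, 0.4290, 0.2774], E[r] = 0.7064, γ^t·E[r] = 0.514969, running G = 2.397885
t=4: π = [0.2957, 0.4285, 0.2758], E[r] = 0.7043, γ^t·E[r] = 0.462101, running G = 2.859986

G = 2.8600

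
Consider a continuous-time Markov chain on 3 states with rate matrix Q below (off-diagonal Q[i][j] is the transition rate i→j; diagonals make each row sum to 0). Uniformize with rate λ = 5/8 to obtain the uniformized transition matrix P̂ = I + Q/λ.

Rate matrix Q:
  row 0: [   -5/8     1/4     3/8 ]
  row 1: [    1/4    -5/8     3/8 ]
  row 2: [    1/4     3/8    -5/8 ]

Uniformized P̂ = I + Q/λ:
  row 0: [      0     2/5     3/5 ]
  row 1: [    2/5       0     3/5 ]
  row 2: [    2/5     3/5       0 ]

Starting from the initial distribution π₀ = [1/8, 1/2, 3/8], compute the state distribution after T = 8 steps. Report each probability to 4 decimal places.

t=0: π = [0.1250, 0.5000, 0.3750]
t=1: π = [0.3500, 0.2750, 0.3750]
t=2: π = [0.2600, 0.3650, 0.3750]
t=3: π = [0.2960, 0.3290, 0.3750]
t=4: π = [0.2816, 0.3434, 0.3750]
t=5: π = [0.2874, 0.3376, 0.3750]
t=6: π = [0.2851, 0.3399, 0.3750]
t=7: π = [0.2860, 0.3390, 0.3750]
t=8: π = [0.2856, 0.3394, 0.3750]

π = [0.2856, 0.3394, 0.3750]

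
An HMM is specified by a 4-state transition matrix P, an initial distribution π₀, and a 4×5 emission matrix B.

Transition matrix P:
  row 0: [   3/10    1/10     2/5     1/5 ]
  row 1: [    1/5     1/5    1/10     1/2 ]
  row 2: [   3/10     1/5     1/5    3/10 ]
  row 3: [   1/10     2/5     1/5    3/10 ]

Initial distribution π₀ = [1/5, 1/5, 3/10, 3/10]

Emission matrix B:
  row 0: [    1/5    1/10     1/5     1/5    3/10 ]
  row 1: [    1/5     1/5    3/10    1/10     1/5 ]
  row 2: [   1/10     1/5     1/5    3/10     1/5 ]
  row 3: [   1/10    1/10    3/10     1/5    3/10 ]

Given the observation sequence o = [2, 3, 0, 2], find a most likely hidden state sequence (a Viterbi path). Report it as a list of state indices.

t=0: δ = [4.000e-02, 6.000e-02, 6.000e-02, 9.000e-02]  (obs o_0=2)
t=1: δ = [3.600e-03, 3.600e-03, 5.400e-03, 6.000e-03]  ψ = [2, 3, 3, 1]  (obs o_1=3)
t=2: δ = [3.240e-04, 4.800e-04, 1.440e-04, 1.800e-04]  ψ = [2, 3, 0, 1]  (obs o_2=0)
t=3: δ = [1.944e-05, 2.880e-05, 2.592e-05, 7.200e-05]  ψ = [0, 1, 0, 1]  (obs o_3=2)
backtrack: best end state = 3; path = [1, 3, 1, 3]

path = [1, 3, 1, 3]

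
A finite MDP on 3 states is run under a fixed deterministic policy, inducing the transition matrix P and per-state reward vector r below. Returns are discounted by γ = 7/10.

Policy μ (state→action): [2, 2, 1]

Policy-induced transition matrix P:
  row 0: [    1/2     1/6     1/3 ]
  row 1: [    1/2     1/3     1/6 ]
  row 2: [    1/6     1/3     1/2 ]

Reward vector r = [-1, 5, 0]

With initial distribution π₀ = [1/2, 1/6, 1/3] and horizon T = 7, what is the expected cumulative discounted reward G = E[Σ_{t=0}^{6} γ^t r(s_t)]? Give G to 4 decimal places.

t=0: π = [0.5000, 0.1667, 0.3333], E[r] = 0.3333, γ^t·E[r] = 0.333333, running G = 0.333333
t=1: π = [0.3889, 0.2500, 0.3611], E[r] = 0.8611, γ^t·E[r] = 0.602778, running G = 0.936111
t=2: π = [0.3796, 0.2685, 0.3519], E[r] = 0.9630, γ^t·E[r] = 0.471852, running G = 1.407963
t=3: π = [0.3827, 0.2701, 0.3472], E[r] = 0.9676, γ^t·E[r] = 0.331884, running G = 1.739847
t=4: π = [0.3843, 0.2695, 0.3462], E[r] = 0.9635, γ^t·E[r] = 0.231331, running G = 1.971178
t=5: π = [0.3846, 0.2693, 0.3461], E[r] = 0.9618, γ^t·E[r] = 0.161658, running G = 2.132836
t=6: π = [0.3846, 0.2692, 0.3461], E[r] = 0.9615, γ^t·E[r] = 0.113124, running G = 2.245960

G = 2.2460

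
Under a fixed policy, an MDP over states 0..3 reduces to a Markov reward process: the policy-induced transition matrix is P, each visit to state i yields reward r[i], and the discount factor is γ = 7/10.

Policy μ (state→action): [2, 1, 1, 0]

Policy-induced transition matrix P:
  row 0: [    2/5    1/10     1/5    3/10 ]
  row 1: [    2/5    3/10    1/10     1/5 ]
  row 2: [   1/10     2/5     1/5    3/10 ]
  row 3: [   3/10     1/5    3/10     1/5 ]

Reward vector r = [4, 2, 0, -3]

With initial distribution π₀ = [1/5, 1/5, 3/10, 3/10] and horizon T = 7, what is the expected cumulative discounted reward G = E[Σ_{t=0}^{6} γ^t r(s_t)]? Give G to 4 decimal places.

G = 2.2460

t=0: π = [0.2000, 0.2000, 0.3000, 0.3000], E[r] = 0.3000, γ^t·E[r] = 0.300000, running G = 0.300000
t=1: π = [0.2800, 0.2600, 0.2100, 0.2500], E[r] = 0.8900, γ^t·E[r] = 0.623000, running G = 0.923000
t=2: π = [0.3120, 0.2400, 0.1990, 0.2490], E[r] = 0.9810, γ^t·E[r] = 0.480690, running G = 1.403690
t=3: π = [0.3154, 0.2326, 0.2009, 0.2511], E[r] = 0.9735, γ^t·E[r] = 0.333911, running G = 1.737601
t=4: π = [0.3146, 0.2319, 0.2019, 0.2516], E[r] = 0.9674, γ^t·E[r] = 0.232270, running G = 1.969871
t=5: π = [0.3143, 0.2321, 0.2020, 0.2516], E[r] = 0.9664, γ^t·E[r] = 0.162420, running G = 2.132291
t=6: π = [0.3142, 0.2322, 0.2020, 0.2516], E[r] = 0.9664, γ^t·E[r] = 0.113702, running G = 2.245993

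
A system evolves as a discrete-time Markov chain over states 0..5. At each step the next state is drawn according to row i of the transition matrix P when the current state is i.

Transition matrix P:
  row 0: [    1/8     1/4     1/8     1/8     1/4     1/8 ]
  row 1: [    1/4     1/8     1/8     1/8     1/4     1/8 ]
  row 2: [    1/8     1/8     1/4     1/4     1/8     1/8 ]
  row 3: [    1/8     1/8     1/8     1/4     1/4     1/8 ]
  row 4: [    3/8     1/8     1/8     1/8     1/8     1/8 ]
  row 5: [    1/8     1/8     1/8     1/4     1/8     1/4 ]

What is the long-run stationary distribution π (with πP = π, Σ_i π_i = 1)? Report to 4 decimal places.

π = [0.1912, 0.1489, 0.1429, 0.1837, 0.1905, 0.1429]

Balance equations π_j = Σ_i π_i·P[i][j]:
  π_0 = 1/8·π_0 + 1/4·π_1 + 1/8·π_2 + 1/8·π_3 + 3/8·π_4 + 1/8·π_5
  π_1 = 1/4·π_0 + 1/8·π_1 + 1/8·π_2 + 1/8·π_3 + 1/8·π_4 + 1/8·π_5
  π_2 = 1/8·π_0 + 1/8·π_1 + 1/4·π_2 + 1/8·π_3 + 1/8·π_4 + 1/8·π_5
  π_3 = 1/8·π_0 + 1/8·π_1 + 1/4·π_2 + 1/4·π_3 + 1/8·π_4 + 1/4·π_5
  π_4 = 1/4·π_0 + 1/4·π_1 + 1/8·π_2 + 1/4·π_3 + 1/8·π_4 + 1/8·π_5
  normalize: π_0 + π_1 + π_2 + π_3 + π_4 + π_5 = 1
Solving the linear system gives exactly π = [253/1323, 197/1323, 1/7, 9/49, 4/21, 1/7].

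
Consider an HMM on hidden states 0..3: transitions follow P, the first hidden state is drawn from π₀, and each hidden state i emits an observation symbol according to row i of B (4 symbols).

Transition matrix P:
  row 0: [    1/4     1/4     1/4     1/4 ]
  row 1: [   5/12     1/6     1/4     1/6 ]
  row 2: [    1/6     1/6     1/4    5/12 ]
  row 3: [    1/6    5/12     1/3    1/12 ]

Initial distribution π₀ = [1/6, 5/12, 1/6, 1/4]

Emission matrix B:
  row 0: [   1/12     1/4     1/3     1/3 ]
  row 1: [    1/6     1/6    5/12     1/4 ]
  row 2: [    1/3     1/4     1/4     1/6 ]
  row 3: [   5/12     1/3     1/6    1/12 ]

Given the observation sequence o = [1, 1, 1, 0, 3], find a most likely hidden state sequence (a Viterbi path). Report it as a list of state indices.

path = [3, 2, 3, 1, 0]

t=0: δ = [4.167e-02, 6.944e-02, 4.167e-02, 8.333e-02]  (obs o_0=1)
t=1: δ = [7.234e-03, 5.787e-03, 6.944e-03, 5.787e-03]  ψ = [1, 3, 3, 2]  (obs o_1=1)
t=2: δ = [6.028e-04, 4.019e-04, 4.823e-04, 9.645e-04]  ψ = [1, 3, 3, 2]  (obs o_2=1)
t=3: δ = [1.395e-05, 6.698e-05, 1.072e-04, 8.372e-05]  ψ = [1, 3, 3, 2]  (obs o_3=0)
t=4: δ = [9.303e-06, 8.721e-06, 4.651e-06, 3.721e-06]  ψ = [1, 3, 3, 2]  (obs o_4=3)
backtrack: best end state = 0; path = [3, 2, 3, 1, 0]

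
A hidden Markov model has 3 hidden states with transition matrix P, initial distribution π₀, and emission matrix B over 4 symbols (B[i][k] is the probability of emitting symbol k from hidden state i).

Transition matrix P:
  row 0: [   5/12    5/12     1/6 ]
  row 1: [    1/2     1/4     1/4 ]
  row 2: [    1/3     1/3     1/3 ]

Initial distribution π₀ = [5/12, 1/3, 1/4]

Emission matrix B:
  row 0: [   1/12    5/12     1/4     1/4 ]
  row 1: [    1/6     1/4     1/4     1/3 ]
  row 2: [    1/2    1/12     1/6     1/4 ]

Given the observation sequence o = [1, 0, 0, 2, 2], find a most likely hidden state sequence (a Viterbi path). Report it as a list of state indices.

path = [0, 2, 2, 1, 0]

t=0: δ = [1.736e-01, 8.333e-02, 2.083e-02]  (obs o_0=1)
t=1: δ = [6.028e-03, 1.206e-02, 1.447e-02]  ψ = [0, 0, 0]  (obs o_1=0)
t=2: δ = [5.023e-04, 8.038e-04, 2.411e-03]  ψ = [1, 2, 2]  (obs o_2=0)
t=3: δ = [2.009e-04, 2.009e-04, 1.340e-04]  ψ = [2, 2, 2]  (obs o_3=2)
t=4: δ = [2.512e-05, 2.093e-05, 8.372e-06]  ψ = [1, 0, 1]  (obs o_4=2)
backtrack: best end state = 0; path = [0, 2, 2, 1, 0]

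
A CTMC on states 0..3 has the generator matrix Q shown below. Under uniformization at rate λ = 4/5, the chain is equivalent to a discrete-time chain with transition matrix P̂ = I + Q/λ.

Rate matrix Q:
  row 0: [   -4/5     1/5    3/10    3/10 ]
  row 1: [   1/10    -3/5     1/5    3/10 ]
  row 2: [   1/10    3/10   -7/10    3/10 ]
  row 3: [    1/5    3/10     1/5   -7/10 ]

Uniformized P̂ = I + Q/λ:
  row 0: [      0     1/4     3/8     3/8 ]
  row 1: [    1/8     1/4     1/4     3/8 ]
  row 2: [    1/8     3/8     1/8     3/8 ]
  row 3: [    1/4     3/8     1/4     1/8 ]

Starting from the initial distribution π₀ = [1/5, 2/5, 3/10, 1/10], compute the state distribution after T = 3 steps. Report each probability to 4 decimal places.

π = [0.1416, 0.3152, 0.2400, 0.3031]

t=0: π = [0.2000, 0.4000, 0.3000, 0.1000]
t=1: π = [0.1125, 0.3000, 0.2375, 0.3500]
t=2: π = [0.1547, 0.3234, 0.2344, 0.2875]
t=3: π = [0.1416, 0.3152, 0.2400, 0.3031]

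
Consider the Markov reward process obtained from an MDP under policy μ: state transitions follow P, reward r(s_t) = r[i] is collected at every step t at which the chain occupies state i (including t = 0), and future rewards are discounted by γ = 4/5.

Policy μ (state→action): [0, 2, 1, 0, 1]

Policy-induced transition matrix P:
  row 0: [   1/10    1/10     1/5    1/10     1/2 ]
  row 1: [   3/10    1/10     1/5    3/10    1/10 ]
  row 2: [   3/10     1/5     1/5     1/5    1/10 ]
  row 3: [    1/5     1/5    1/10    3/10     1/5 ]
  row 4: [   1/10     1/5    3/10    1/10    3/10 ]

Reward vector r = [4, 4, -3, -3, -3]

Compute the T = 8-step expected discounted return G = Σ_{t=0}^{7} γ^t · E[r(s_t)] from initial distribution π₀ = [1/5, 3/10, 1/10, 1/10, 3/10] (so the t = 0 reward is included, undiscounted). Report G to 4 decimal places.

G = -1.1651

t=0: π = [0.2000, 0.3000, 0.1000, 0.1000, 0.3000], E[r] = 0.5000, γ^t·E[r] = 0.500000, running G = 0.500000
t=1: π = [0.1900, 0.1500, 0.2200, 0.1900, 0.2500], E[r] = -0.6200, γ^t·E[r] = -0.496000, running G = 0.004000
t=2: π = [0.1930, 0.1660, 0.2060, 0.1900, 0.2450], E[r] = -0.4870, γ^t·E[r] = -0.311680, running G = -0.307680
t=3: π = [0.1934, 0.1641, 0.2055, 0.1918, 0.2452], E[r] = -0.4975, γ^t·E[r] = -0.254720, running G = -0.562400
t=4: π = [0.1931, 0.1643, 0.2053, 0.1917, 0.2456], E[r] = -0.4986, γ^t·E[r] = -0.204206, running G = -0.766606
t=5: π = [0.1931, 0.1643, 0.2054, 0.1917, 0.2455], E[r] = -0.4985, γ^t·E[r] = -0.163351, running G = -0.929957
t=6: π = [0.1931, 0.1643, 0.2054, 0.1917, 0.2455], E[r] = -0.4984, γ^t·E[r] = -0.130660, running G = -1.060617
t=7: π = [0.1931, 0.1643, 0.2054, 0.1917, 0.2455], E[r] = -0.4984, γ^t·E[r] = -0.104530, running G = -1.165147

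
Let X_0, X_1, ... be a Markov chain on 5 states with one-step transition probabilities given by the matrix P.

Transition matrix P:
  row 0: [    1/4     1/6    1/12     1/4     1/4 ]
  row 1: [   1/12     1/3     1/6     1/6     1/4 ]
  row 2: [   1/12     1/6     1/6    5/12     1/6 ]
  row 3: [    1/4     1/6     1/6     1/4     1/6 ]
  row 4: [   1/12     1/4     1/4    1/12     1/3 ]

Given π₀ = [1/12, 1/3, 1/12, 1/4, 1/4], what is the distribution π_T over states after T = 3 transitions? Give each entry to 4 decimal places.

π = [0.1430, 0.2245, 0.1750, 0.2204, 0.2370]

t=0: π = [0.0833, 0.3333, 0.0833, 0.2500, 0.2500]
t=1: π = [0.1389, 0.2431, 0.1806, 0.1944, 0.2431]
t=2: π = [0.1389, 0.2274, 0.1753, 0.2193, 0.2390]
t=3: π = [0.1430, 0.2245, 0.1750, 0.2204, 0.2370]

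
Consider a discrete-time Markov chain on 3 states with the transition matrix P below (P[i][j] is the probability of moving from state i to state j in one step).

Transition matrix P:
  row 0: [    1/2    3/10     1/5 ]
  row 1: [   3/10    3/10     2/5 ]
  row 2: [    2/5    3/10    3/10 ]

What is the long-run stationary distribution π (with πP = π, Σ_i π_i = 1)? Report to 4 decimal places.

Balance equations π_j = Σ_i π_i·P[i][j]:
  π_0 = 1/2·π_0 + 3/10·π_1 + 2/5·π_2
  π_1 = 3/10·π_0 + 3/10·π_1 + 3/10·π_2
  normalize: π_0 + π_1 + π_2 = 1
Solving the linear system gives exactly π = [37/90, 3/10, 13/45].

π = [0.4111, 0.3000, 0.2889]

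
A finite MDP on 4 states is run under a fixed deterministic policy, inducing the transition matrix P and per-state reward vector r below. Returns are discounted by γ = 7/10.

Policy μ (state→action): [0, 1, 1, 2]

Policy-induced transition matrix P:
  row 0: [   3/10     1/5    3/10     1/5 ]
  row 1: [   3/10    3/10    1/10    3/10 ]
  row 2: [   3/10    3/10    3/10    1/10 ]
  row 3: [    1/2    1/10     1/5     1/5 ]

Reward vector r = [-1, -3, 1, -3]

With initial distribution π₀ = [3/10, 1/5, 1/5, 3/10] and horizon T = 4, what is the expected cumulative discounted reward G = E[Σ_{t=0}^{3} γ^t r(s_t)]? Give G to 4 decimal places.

t=0: π = [0.3000, 0.2000, 0.2000, 0.3000], E[r] = -1.6000, γ^t·E[r] = -1.600000, running G = -1.600000
t=1: π = [0.3600, 0.2100, 0.2300, 0.2000], E[r] = -1.3600, γ^t·E[r] = -0.952000, running G = -2.552000
t=2: π = [0.3400, 0.2240, 0.2380, 0.1980], E[r] = -1.3680, γ^t·E[r] = -0.670320, running G = -3.222320
t=3: π = [0.3396, 0.2264, 0.2354, 0.1986], E[r] = -1.3792, γ^t·E[r] = -0.473066, running G = -3.695386

G = -3.6954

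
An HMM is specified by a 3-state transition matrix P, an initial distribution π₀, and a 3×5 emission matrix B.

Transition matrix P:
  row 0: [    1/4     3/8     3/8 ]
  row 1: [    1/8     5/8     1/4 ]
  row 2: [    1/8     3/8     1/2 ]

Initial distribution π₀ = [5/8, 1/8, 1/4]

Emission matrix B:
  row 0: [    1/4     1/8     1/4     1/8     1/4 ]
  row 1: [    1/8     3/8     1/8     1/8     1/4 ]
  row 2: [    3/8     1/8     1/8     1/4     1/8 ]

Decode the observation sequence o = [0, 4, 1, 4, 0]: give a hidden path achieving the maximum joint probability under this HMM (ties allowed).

t=0: δ = [1.562e-01, 1.562e-02, 9.375e-02]  (obs o_0=0)
t=1: δ = [9.766e-03, 1.465e-02, 7.324e-03]  ψ = [0, 0, 0]  (obs o_1=4)
t=2: δ = [3.052e-04, 3.433e-03, 4.578e-04]  ψ = [0, 1, 0]  (obs o_2=1)
t=3: δ = [1.073e-04, 5.364e-04, 1.073e-04]  ψ = [1, 1, 1]  (obs o_3=4)
t=4: δ = [1.676e-05, 4.191e-05, 5.029e-05]  ψ = [1, 1, 1]  (obs o_4=0)
backtrack: best end state = 2; path = [0, 1, 1, 1, 2]

path = [0, 1, 1, 1, 2]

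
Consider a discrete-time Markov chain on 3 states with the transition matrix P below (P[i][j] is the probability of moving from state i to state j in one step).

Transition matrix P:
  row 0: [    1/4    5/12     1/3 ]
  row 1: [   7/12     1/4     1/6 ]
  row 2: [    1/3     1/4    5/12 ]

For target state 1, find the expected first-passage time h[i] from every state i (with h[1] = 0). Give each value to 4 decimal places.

h = [2.8085, 0.0000, 3.3191]

First-step conditioning: h[1] = 0; for i ≠ 1, h[i] = 1 + Σ_k P[i][k]·h[k].
  h[0] = 1 + 1/4·h[0] + 1/3·h[2]
  h[2] = 1 + 1/3·h[0] + 5/12·h[2]
Solving the 2×2 linear system over states ≠ 1 gives exactly h = [132/47, 0, 156/47] (h[1] = 0 is the target).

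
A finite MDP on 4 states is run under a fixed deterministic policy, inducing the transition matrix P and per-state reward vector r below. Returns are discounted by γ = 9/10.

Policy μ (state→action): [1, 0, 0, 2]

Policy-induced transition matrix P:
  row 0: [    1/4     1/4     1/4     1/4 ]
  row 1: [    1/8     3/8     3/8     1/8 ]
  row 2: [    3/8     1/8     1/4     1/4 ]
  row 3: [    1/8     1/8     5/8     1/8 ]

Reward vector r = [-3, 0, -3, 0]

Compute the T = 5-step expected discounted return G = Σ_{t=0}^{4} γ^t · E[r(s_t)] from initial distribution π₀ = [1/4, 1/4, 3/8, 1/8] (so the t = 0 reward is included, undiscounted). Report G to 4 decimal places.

t=0: π = [0.2500, 0.2500, 0.3750, 0.1250], E[r] = -1.8750, γ^t·E[r] = -1.875000, running G = -1.875000
t=1: π = [0.2500, 0.2188, 0.3281, 0.2031], E[r] = -1.7344, γ^t·E[r] = -1.560938, running G = -3.435938
t=2: π = [0.2383, 0.2109, 0.3535, 0.1973], E[r] = -1.7754, γ^t·E[r] = -1.438066, running G = -4.874004
t=3: π = [0.2432, 0.2075, 0.3503, 0.1990], E[r] = -1.7805, γ^t·E[r] = -1.297997, running G = -6.172001
t=4: π = [0.2430, 0.2073, 0.3506, 0.1992], E[r] = -1.7806, γ^t·E[r] = -1.168258, running G = -7.340259

G = -7.3403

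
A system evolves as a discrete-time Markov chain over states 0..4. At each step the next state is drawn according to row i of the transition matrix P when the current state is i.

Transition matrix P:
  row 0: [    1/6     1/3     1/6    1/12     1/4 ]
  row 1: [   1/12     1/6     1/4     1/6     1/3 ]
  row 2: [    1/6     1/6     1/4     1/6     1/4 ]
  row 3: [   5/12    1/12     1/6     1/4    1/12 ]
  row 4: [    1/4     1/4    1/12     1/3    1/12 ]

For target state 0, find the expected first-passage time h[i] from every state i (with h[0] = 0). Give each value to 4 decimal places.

First-step conditioning: h[0] = 0; for i ≠ 0, h[i] = 1 + Σ_k P[i][k]·h[k].
  h[1] = 1 + 1/6·h[1] + 1/4·h[2] + 1/6·h[3] + 1/3·h[4]
  h[2] = 1 + 1/6·h[1] + 1/4·h[2] + 1/6·h[3] + 1/4·h[4]
  h[3] = 1 + 1/12·h[1] + 1/6·h[2] + 1/4·h[3] + 1/12·h[4]
  h[4] = 1 + 1/4·h[1] + 1/12·h[2] + 1/3·h[3] + 1/12·h[4]
Solving the 4×4 linear system over states ≠ 0 gives exactly h = [0, 8112/1687, 7548/1687, 5580/1687, 6768/1687] (h[0] = 0 is the target).

h = [0.0000, 4.8085, 4.4742, 3.3076, 4.0119]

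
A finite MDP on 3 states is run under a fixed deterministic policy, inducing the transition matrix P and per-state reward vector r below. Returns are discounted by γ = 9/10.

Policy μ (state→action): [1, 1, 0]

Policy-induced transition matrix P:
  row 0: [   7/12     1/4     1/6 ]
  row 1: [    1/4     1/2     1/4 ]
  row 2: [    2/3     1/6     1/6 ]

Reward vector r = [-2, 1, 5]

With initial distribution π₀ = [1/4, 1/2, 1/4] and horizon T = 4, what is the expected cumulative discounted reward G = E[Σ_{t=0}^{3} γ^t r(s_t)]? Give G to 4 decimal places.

G = 2.2072

t=0: π = [0.2500, 0.5000, 0.2500], E[r] = 1.2500, γ^t·E[r] = 1.250000, running G = 1.250000
t=1: π = [0.4375, 0.3542, 0.2083], E[r] = 0.5208, γ^t·E[r] = 0.468750, running G = 1.718750
t=2: π = [0.4826, 0.3212, 0.1962], E[r] = 0.3368, γ^t·E[r] = 0.272813, running G = 1.991563
t=3: π = [0.4926, 0.3139, 0.1934], E[r] = 0.2959, γ^t·E[r] = 0.215684, running G = 2.207246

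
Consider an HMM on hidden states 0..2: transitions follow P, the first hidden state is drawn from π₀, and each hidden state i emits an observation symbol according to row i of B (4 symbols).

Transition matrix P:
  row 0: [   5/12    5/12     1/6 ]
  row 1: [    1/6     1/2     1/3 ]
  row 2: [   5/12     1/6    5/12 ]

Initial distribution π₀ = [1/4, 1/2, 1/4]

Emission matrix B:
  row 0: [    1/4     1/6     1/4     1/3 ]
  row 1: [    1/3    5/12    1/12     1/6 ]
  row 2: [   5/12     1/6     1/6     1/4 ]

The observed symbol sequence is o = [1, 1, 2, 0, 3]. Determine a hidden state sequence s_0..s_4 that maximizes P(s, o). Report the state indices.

path = [1, 1, 2, 2, 0]

t=0: δ = [4.167e-02, 2.083e-01, 4.167e-02]  (obs o_0=1)
t=1: δ = [5.787e-03, 4.340e-02, 1.157e-02]  ψ = [1, 1, 1]  (obs o_1=1)
t=2: δ = [1.808e-03, 1.808e-03, 2.411e-03]  ψ = [1, 1, 1]  (obs o_2=2)
t=3: δ = [2.512e-04, 3.014e-04, 4.186e-04]  ψ = [2, 1, 2]  (obs o_3=0)
t=4: δ = [5.814e-05, 2.512e-05, 4.361e-05]  ψ = [2, 1, 2]  (obs o_4=3)
backtrack: best end state = 0; path = [1, 1, 2, 2, 0]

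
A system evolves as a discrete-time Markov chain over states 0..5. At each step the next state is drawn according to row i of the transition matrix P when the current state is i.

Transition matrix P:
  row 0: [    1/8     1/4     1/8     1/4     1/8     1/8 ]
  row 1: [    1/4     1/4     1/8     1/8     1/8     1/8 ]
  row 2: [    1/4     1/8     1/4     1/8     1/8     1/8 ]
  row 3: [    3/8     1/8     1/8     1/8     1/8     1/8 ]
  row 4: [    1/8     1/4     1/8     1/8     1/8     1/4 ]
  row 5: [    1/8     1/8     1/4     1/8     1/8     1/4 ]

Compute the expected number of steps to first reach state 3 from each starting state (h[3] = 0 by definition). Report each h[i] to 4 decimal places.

First-step conditioning: h[3] = 0; for i ≠ 3, h[i] = 1 + Σ_k P[i][k]·h[k].
  h[0] = 1 + 1/8·h[0] + 1/4·h[1] + 1/8·h[2] + 1/8·h[4] + 1/8·h[5]
  h[1] = 1 + 1/4·h[0] + 1/4·h[1] + 1/8·h[2] + 1/8·h[4] + 1/8·h[5]
  h[2] = 1 + 1/4·h[0] + 1/8·h[1] + 1/4·h[2] + 1/8·h[4] + 1/8·h[5]
  h[4] = 1 + 1/8·h[0] + 1/4·h[1] + 1/8·h[2] + 1/8·h[4] + 1/4·h[5]
  h[5] = 1 + 1/8·h[0] + 1/8·h[1] + 1/4·h[2] + 1/8·h[4] + 1/4·h[5]
Solving the 5×5 linear system over states ≠ 3 gives exactly h = [448/75, 168/25, 168/25, 0, 512/75, 512/75] (h[3] = 0 is the target).

h = [5.9733, 6.7200, 6.7200, 0.0000, 6.8267, 6.8267]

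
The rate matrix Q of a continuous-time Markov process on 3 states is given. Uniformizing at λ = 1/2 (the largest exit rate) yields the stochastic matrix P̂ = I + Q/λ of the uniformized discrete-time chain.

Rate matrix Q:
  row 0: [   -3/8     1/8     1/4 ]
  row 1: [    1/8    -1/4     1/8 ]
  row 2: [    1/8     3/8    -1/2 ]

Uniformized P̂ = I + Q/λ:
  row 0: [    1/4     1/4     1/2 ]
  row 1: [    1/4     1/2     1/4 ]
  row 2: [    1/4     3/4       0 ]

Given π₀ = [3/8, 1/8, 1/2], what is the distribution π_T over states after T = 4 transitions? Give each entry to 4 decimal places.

π = [0.2500, 0.4995, 0.2505]

t=0: π = [0.3750, 0.1250, 0.5000]
t=1: π = [0.2500, 0.5313, 0.2188]
t=2: π = [0.2500, 0.4922, 0.2578]
t=3: π = [0.2500, 0.5020, 0.2480]
t=4: π = [0.2500, 0.4995, 0.2505]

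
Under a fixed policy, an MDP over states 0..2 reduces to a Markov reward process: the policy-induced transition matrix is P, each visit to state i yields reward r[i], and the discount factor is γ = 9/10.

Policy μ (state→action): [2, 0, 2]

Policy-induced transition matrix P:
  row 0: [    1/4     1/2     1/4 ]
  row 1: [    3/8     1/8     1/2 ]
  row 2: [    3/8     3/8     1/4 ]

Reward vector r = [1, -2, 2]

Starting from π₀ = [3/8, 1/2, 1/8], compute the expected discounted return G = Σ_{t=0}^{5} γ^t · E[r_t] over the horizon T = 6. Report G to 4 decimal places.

G = 0.9665

t=0: π = [0.3750, 0.5000, 0.1250], E[r] = -0.3750, γ^t·E[r] = -0.375000, running G = -0.375000
t=1: π = [0.3281, 0.2969, 0.3750], E[r] = 0.4844, γ^t·E[r] = 0.435938, running G = 0.060938
t=2: π = [0.3340, 0.3418, 0.3242], E[r] = 0.2988, γ^t·E[r] = 0.242051, running G = 0.302988
t=3: π = [0.3333, 0.3313, 0.3354], E[r] = 0.3416, γ^t·E[r] = 0.248992, running G = 0.551980
t=4: π = [0.3333, 0.3338, 0.3328], E[r] = 0.3313, γ^t·E[r] = 0.217385, running G = 0.769365
t=5: π = [0.3333, 0.3332, 0.3335], E[r] = 0.3338, γ^t·E[r] = 0.197122, running G = 0.966487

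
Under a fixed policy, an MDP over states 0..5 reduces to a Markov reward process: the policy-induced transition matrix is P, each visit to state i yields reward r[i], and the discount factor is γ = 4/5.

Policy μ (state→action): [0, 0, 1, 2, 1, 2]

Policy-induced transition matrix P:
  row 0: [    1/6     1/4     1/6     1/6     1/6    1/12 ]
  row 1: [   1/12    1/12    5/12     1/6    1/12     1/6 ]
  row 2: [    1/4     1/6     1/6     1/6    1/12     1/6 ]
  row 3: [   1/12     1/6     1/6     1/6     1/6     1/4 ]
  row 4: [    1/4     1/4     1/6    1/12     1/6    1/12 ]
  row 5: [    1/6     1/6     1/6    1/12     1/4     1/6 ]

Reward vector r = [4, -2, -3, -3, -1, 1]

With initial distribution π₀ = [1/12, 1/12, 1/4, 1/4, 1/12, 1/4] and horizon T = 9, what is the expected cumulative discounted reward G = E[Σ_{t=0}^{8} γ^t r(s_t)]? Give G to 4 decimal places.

G = -3.5291

t=0: π = [0.0833, 0.0833, 0.2500, 0.2500, 0.0833, 0.2500], E[r] = -1.1667, γ^t·E[r] = -1.166667, running G = -1.166667
t=1: π = [0.1667, 0.1736, 0.1875, 0.1389, 0.1597, 0.1736], E[r] = -0.6458, γ^t·E[r] = -0.516667, running G = -1.683333
t=2: π = [0.1696, 0.1794, 0.2101, 0.1389, 0.1510, 0.1510], E[r] = -0.7274, γ^t·E[r] = -0.465556, running G = -2.148889
t=3: π = [0.1702, 0.1784, 0.2115, 0.1415, 0.1468, 0.1515], E[r] = -0.7302, γ^t·E[r] = -0.373877, running G = -2.522765
t=4: π = [0.1699, 0.1782, 0.2113, 0.1418, 0.1468, 0.1520], E[r] = -0.7310, γ^t·E[r] = -0.299407, running G = -2.822173
t=5: π = [0.1698, 0.1782, 0.2112, 0.1418, 0.1469, 0.1521], E[r] = -0.7308, γ^t·E[r] = -0.239467, running G = -3.061640
t=6: π = [0.1698, 0.1782, 0.2112, 0.1418, 0.1469, 0.1521], E[r] = -0.7308, γ^t·E[r] = -0.191562, running G = -3.253202
t=7: π = [0.1698, 0.1782, 0.2112, 0.1418, 0.1469, 0.1521], E[r] = -0.7308, γ^t·E[r] = -0.153250, running G = -3.406453
t=8: π = [0.1698, 0.1782, 0.2112, 0.1418, 0.1469, 0.1521], E[r] = -0.7308, γ^t·E[r] = -0.122601, running G = -3.529053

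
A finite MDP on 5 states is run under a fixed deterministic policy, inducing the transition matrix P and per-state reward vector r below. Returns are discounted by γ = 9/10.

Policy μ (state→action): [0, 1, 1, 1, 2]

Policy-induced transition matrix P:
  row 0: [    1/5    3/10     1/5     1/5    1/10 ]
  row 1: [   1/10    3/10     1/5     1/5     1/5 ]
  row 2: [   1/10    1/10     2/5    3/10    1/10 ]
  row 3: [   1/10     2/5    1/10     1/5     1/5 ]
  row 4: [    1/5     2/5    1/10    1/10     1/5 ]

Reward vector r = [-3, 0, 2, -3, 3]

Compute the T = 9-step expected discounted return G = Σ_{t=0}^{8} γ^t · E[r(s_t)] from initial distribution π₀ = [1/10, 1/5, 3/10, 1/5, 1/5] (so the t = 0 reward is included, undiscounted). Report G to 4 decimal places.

t=0: π = [0.1000, 0.2000, 0.3000, 0.2000, 0.2000], E[r] = 0.3000, γ^t·E[r] = 0.300000, running G = 0.300000
t=1: π = [0.1300, 0.2800, 0.2200, 0.2100, 0.1600], E[r] = -0.1000, γ^t·E[r] = -0.090000, running G = 0.210000
t=2: π = [0.1290, 0.2930, 0.2070, 0.2060, 0.1650], E[r] = -0.0960, γ^t·E[r] = -0.077760, running G = 0.132240
t=3: π = [0.1294, 0.2957, 0.2043, 0.2042, 0.1664], E[r] = -0.0930, γ^t·E[r] = -0.067797, running G = 0.064443
t=4: π = [0.1296, 0.2962, 0.2038, 0.2038, 0.1666], E[r] = -0.0926, γ^t·E[r] = -0.060768, running G = 0.003675
t=5: π = [0.1296, 0.2963, 0.2037, 0.2037, 0.1667], E[r] = -0.0926, γ^t·E[r] = -0.054675, running G = -0.051000
t=6: π = [0.1296, 0.2963, 0.2037, 0.2037, 0.1667], E[r] = -0.0926, γ^t·E[r] = -0.049207, running G = -0.100207
t=7: π = [0.1296, 0.2963, 0.2037, 0.2037, 0.1667], E[r] = -0.0926, γ^t·E[r] = -0.044287, running G = -0.144494
t=8: π = [0.1296, 0.2963, 0.2037, 0.2037, 0.1667], E[r] = -0.0926, γ^t·E[r] = -0.039858, running G = -0.184352

G = -0.1844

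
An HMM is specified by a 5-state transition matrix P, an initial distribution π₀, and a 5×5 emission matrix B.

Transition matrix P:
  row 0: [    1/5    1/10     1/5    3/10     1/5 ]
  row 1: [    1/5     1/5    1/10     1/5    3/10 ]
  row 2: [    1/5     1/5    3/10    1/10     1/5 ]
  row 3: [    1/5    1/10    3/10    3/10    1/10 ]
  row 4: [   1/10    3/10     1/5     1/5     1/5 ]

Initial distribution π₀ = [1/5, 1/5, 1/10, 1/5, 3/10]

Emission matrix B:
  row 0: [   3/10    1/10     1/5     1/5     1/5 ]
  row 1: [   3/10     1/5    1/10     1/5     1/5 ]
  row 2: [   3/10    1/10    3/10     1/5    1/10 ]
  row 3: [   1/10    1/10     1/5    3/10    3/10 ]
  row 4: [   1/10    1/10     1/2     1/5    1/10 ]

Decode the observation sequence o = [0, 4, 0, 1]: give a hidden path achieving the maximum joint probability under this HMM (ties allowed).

path = [0, 3, 2, 1]

t=0: δ = [6.000e-02, 6.000e-02, 3.000e-02, 2.000e-02, 3.000e-02]  (obs o_0=0)
t=1: δ = [2.400e-03, 2.400e-03, 1.200e-03, 5.400e-03, 1.800e-03]  ψ = [0, 1, 0, 0, 1]  (obs o_1=4)
t=2: δ = [3.240e-04, 1.620e-04, 4.860e-04, 1.620e-04, 7.200e-05]  ψ = [3, 3, 3, 3, 1]  (obs o_2=0)
t=3: δ = [9.720e-06, 1.944e-05, 1.458e-05, 9.720e-06, 9.720e-06]  ψ = [2, 2, 2, 0, 2]  (obs o_3=1)
backtrack: best end state = 1; path = [0, 3, 2, 1]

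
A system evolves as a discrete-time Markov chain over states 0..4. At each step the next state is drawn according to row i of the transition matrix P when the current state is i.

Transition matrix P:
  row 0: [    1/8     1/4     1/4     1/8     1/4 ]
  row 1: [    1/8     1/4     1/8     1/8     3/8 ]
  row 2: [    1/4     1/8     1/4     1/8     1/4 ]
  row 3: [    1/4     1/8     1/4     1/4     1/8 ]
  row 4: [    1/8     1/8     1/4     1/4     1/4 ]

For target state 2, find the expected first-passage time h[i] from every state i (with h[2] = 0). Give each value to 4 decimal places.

h = [4.4349, 4.9797, 0.0000, 4.3680, 4.3584]

First-step conditioning: h[2] = 0; for i ≠ 2, h[i] = 1 + Σ_k P[i][k]·h[k].
  h[0] = 1 + 1/8·h[0] + 1/4·h[1] + 1/8·h[3] + 1/4·h[4]
  h[1] = 1 + 1/8·h[0] + 1/4·h[1] + 1/8·h[3] + 3/8·h[4]
  h[3] = 1 + 1/4·h[0] + 1/8·h[1] + 1/4·h[3] + 1/8·h[4]
  h[4] = 1 + 1/8·h[0] + 1/8·h[1] + 1/4·h[3] + 1/4·h[4]
Solving the 4×4 linear system over states ≠ 2 gives exactly h = [3712/837, 4168/837, 0, 3656/837, 1216/279] (h[2] = 0 is the target).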